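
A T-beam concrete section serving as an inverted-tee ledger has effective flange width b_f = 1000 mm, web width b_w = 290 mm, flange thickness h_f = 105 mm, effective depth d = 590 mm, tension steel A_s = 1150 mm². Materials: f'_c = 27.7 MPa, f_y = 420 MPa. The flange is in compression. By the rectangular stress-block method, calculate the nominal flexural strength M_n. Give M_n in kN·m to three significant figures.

Tension: T = A_s f_y = 1150 × 420 = 483000 N.
Try a within the flange: a = T/(0.85 f'_c b_f) = 483000/(0.85 × 27.7 × 1000) = 20.51 mm.
Since a = 20.51 ≤ h_f = 105 mm, the stress block lies entirely in the flange; analyse as a rectangular beam of width b_f.
M_n = T(d − a/2) = 483000 × (590 − 10.255) = 280.02 × 10⁶ N·mm.
M_n = 280.02 kN·m.

M_n ≈ 280 kN·m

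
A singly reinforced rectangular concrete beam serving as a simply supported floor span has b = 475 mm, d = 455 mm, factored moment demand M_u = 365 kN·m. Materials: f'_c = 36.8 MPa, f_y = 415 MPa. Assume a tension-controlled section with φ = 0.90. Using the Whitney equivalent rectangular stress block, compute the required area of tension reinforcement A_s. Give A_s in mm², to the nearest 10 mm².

A_s ≈ 2310 mm²

M_n = M_u/φ = 365/0.90 = 405.556 kN·m.
With M_n = 0.85 f'_c a b (d − a/2), solve the quadratic for a:
a = d − √(d² − 2M_n/(0.85 f'_c b)) = 455 − √(455² − 2 × 405.556×10⁶/(0.85 × 36.8 × 475)) = 64.57 mm.
A_s = 0.85 f'_c a b / f_y = 0.85 × 36.8 × 64.57 × 475 / 415 = 2311.8 mm².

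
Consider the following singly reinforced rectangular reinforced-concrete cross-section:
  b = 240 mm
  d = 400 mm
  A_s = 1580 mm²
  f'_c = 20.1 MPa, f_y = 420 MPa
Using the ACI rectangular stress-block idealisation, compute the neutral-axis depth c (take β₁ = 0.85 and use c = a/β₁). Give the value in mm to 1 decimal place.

c ≈ 190.4 mm

T = A_s f_y = 1580 × 420 = 663600 N = 663.6 kN.
Setting C = 0.85 f'_c a b equal to T: a = 663600/(0.85 × 20.1 × 240) = 161.838 mm.
With β₁ = 0.85, c = a/β₁ = 161.838/0.85 = 190.4 mm.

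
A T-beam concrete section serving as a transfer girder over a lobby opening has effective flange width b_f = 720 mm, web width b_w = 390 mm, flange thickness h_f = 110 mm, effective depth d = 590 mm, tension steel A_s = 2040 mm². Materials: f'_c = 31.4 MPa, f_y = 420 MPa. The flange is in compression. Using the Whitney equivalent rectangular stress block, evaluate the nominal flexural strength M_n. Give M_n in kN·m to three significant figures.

M_n ≈ 486 kN·m

Tension: T = A_s f_y = 2040 × 420 = 856800 N.
Try a within the flange: a = T/(0.85 f'_c b_f) = 856800/(0.85 × 31.4 × 720) = 44.59 mm.
Since a = 44.59 ≤ h_f = 110 mm, the stress block lies entirely in the flange; analyse as a rectangular beam of width b_f.
M_n = T(d − a/2) = 856800 × (590 − 22.295) = 486.41 × 10⁶ N·mm.
M_n = 486.41 kN·m.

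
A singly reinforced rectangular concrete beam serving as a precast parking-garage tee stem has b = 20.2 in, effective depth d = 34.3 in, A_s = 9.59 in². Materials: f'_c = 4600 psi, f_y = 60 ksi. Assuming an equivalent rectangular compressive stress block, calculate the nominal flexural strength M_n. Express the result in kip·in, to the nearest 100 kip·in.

T = A_s f_y = 9.59 × 60 = 575.4 kips.
a = T/(0.85 f'_c b) = 575.4/(0.85 × 4.6 × 20.2) = 7.285 in.
M_n = T(d − a/2) = 575.4 × (34.3 − 3.6425) = 17640.3 kip·in.

M_n ≈ 17600 kip·in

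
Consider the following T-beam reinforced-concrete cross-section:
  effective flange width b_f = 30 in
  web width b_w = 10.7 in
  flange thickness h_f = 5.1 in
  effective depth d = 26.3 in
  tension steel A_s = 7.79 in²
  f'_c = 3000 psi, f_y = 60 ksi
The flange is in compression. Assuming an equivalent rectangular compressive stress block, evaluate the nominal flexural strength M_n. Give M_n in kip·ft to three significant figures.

M_n ≈ 900 kip·ft

Tension: T = A_s f_y = 7.79 × 60 = 467.4 kips.
Try a within the flange: a = T/(0.85 f'_c b_f) = 467.4/(0.85 × 3 × 30) = 6.110 in.
a = 6.110 > h_f = 5.1 in: the block extends into the web. Split into flange-overhang and web parts.
C_f = 0.85 f'_c (b_f − b_w) h_f = 0.85 × 3 × (30 − 10.7) × 5.1 = 251.0 kips.
Remaining web compression depth: a_w = (T − C_f)/(0.85 f'_c b_w) = (467.4 − 251.0)/(0.85 × 3 × 10.7) = 7.931 in.
M_n = C_f(d − h_f/2) + (T − C_f)(d − a_w/2) = 251.0 × (26.3 − 2.55) + 216.4 × (26.3 − 3.9655) = 5961.3 + 4833.2 = 10794.5 kip·in.
M_n = 10794.5/12 = 899.54 kip·ft.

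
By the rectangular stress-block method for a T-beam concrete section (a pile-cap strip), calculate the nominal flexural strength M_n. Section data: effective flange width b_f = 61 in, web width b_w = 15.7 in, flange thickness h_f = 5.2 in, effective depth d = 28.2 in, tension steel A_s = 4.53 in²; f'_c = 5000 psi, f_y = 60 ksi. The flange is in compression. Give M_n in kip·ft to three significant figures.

Tension: T = A_s f_y = 4.53 × 60 = 271.8 kips.
Try a within the flange: a = T/(0.85 f'_c b_f) = 271.8/(0.85 × 5 × 61) = 1.048 in.
Since a = 1.048 ≤ h_f = 5.2 in, the stress block lies entirely in the flange; analyse as a rectangular beam of width b_f.
M_n = T(d − a/2) = 271.8 × (28.2 − 0.524) = 7522.3 kip·in.
M_n = 7522.3/12 = 626.86 kip·ft.

M_n ≈ 627 kip·ft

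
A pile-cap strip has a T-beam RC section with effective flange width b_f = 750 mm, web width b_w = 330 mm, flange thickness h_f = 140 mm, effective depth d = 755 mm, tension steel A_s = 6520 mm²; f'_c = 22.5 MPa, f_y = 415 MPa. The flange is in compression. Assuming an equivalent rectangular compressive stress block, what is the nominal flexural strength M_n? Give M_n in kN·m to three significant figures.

Tension: T = A_s f_y = 6520 × 415 = 2705800 N.
Try a within the flange: a = T/(0.85 f'_c b_f) = 2705800/(0.85 × 22.5 × 750) = 188.64 mm.
a = 188.64 > h_f = 140 mm: the block extends into the web. Split into flange-overhang and web parts.
C_f = 0.85 f'_c (b_f − b_w) h_f = 0.85 × 22.5 × (750 − 330) × 140 = 1124550 N.
Remaining web compression depth: a_w = (T − C_f)/(0.85 f'_c b_w) = (2705800 − 1124550)/(0.85 × 22.5 × 330) = 250.54 mm.
M_n = C_f(d − h_f/2) + (T − C_f)(d − a_w/2) = 1124550 × (755 − 70) + 1581250 × (755 − 125.27) = 770.32 + 995.76 = 1766.08 × 10⁶ N·mm.
M_n = 1766.08 kN·m.

M_n ≈ 1770 kN·m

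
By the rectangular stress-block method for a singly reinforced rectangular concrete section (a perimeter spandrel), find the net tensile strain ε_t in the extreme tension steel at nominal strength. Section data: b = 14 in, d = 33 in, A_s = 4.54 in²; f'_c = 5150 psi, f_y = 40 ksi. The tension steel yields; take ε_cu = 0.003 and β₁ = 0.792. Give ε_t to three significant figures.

a = A_s f_y/(0.85 f'_c b) = 2.963 in.
β₁ = 0.792, so c = a/β₁ = 2.963/0.792 = 3.741 in.
From the linear strain diagram with ε_cu = 0.003: ε_t = 0.003 (d − c)/c = 0.003 × (33 − 3.741)/3.741 = 0.0235.
Since ε_t ≥ 0.005, the section is tension-controlled.

ε_t ≈ 0.0235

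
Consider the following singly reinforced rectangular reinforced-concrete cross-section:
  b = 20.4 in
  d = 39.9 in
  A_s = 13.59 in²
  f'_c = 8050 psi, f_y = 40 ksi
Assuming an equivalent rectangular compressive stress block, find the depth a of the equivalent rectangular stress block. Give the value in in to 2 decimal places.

a ≈ 3.89 in

T = A_s f_y = 13.59 × 40 = 543.6 kips.
a = T/(0.85 f'_c b) = 543.6/(0.85 × 8.05 × 20.4) = 3.89 in.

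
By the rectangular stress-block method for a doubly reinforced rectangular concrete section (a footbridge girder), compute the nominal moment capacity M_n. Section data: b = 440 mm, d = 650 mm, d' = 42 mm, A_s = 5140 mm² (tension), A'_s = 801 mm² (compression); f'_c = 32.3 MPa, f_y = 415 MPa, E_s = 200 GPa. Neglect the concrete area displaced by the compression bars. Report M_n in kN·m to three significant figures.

M_n ≈ 1240 kN·m

Assume both tension and compression steel yield.
Net tension couple steel: A_s − A'_s = 4339 mm².
a = (A_s − A'_s) f_y / (0.85 f'_c b) = 1800685/(0.85 × 32.3 × 440) = 149.06 mm.
c = a/β₁ = 149.06/0.819 = 182.00 mm; ε'_s = 0.003(c − d')/c = 0.0023 ≥ f_y/E_s = 0.0021, so compression steel does yield.
M_n = (A_s − A'_s) f_y (d − a/2) + A'_s f_y (d − d') = [1800685 × (650 − 74.53) + 332415 × (650 − 42)] × 10⁻⁶ = 1036.24 + 202.11 = 1238.35 kN·m.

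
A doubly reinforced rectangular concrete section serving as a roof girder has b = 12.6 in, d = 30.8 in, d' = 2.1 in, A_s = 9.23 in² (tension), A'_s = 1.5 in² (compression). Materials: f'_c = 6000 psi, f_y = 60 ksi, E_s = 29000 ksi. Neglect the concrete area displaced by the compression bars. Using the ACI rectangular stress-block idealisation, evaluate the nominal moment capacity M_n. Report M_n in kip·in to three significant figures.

M_n ≈ 15200 kip·in

Assume both steels yield.
a = (A_s − A'_s) f_y/(0.85 f'_c b) = (9.23 − 1.5) × 60/(0.85 × 6 × 12.6) = 7.218 in.
c = a/β₁ = 7.218/0.75 = 9.624 in; ε'_s = 0.003(c − d')/c = 0.0023 ≥ ε_y = 0.0021, so the compression steel yields.
M_n = (A_s − A'_s) f_y (d − a/2) + A'_s f_y (d − d') = 463.8 × (30.8 − 3.609) + 90 × (30.8 − 2.1) = 12611.2 + 2583.0 = 15194.2 kip·in.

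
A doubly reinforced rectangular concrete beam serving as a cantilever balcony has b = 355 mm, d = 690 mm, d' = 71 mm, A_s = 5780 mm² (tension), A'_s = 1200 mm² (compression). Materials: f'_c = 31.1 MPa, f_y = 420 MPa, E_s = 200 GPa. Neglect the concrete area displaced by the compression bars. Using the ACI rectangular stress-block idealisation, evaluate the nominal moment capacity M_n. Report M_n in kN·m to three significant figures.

M_n ≈ 1440 kN·m

Assume both tension and compression steel yield.
Net tension couple steel: A_s − A'_s = 4580 mm².
a = (A_s − A'_s) f_y / (0.85 f'_c b) = 1923600/(0.85 × 31.1 × 355) = 204.98 mm.
c = a/β₁ = 204.98/0.828 = 247.56 mm; ε'_s = 0.003(c − d')/c = 0.0021 ≥ f_y/E_s = 0.0021, so compression steel does yield.
M_n = (A_s − A'_s) f_y (d − a/2) + A'_s f_y (d − d') = [1923600 × (690 − 102.49) + 504000 × (690 − 71)] × 10⁻⁶ = 1130.13 + 311.98 = 1442.11 kN·m.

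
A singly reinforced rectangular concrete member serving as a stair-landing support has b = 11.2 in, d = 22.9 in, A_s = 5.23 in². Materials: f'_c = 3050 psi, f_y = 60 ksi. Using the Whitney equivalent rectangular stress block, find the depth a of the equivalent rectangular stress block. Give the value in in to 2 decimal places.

T = A_s f_y = 5.23 × 60 = 313.8 kips.
a = T/(0.85 f'_c b) = 313.8/(0.85 × 3.05 × 11.2) = 10.81 in.

a ≈ 10.81 in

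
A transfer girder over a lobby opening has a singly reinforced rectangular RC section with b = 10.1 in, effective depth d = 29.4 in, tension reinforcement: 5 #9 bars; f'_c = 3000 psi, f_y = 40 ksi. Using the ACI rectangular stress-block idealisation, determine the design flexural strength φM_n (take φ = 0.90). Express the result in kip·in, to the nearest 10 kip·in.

A_s = 5 × 1 = 5 in².
T = A_s f_y = 5 × 40 = 200 kips.
a = T/(0.85 f'_c b) = 200/(0.85 × 3 × 10.1) = 7.765 in.
M_n = T(d − a/2) = 200 × (29.4 − 3.8825) = 5103.5 kip·in.
φM_n = 0.90 × 5103.5 = 4593.2 kip·in.

φM_n ≈ 4590 kip·in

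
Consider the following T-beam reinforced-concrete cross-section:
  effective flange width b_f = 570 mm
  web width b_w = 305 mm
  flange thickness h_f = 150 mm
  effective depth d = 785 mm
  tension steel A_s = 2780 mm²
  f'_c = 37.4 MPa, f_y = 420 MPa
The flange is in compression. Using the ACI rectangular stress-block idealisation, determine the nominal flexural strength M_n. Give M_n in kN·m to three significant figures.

M_n ≈ 879 kN·m

Tension: T = A_s f_y = 2780 × 420 = 1167600 N.
Try a within the flange: a = T/(0.85 f'_c b_f) = 1167600/(0.85 × 37.4 × 570) = 64.44 mm.
Since a = 64.44 ≤ h_f = 150 mm, the stress block lies entirely in the flange; analyse as a rectangular beam of width b_f.
M_n = T(d − a/2) = 1167600 × (785 − 32.22) = 878.95 × 10⁶ N·mm.
M_n = 878.95 kN·m.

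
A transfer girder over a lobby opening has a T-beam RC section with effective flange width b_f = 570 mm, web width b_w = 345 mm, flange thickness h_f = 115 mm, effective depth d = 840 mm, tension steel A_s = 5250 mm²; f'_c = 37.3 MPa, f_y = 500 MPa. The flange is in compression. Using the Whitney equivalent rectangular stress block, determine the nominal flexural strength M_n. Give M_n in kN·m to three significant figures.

Tension: T = A_s f_y = 5250 × 500 = 2625000 N.
Try a within the flange: a = T/(0.85 f'_c b_f) = 2625000/(0.85 × 37.3 × 570) = 145.25 mm.
a = 145.25 > h_f = 115 mm: the block extends into the web. Split into flange-overhang and web parts.
C_f = 0.85 f'_c (b_f − b_w) h_f = 0.85 × 37.3 × (570 − 345) × 115 = 820367 N.
Remaining web compression depth: a_w = (T − C_f)/(0.85 f'_c b_w) = (2625000 − 820367)/(0.85 × 37.3 × 345) = 164.98 mm.
M_n = C_f(d − h_f/2) + (T − C_f)(d − a_w/2) = 820367 × (840 − 57.5) + 1804633 × (840 − 82.49) = 641.94 + 1367.03 = 2008.97 × 10⁶ N·mm.
M_n = 2008.97 kN·m.

M_n ≈ 2010 kN·m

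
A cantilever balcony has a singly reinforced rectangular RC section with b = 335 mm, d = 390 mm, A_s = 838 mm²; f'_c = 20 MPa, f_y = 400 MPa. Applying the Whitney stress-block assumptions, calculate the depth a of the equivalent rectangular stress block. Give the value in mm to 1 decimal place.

T = A_s f_y = 838 × 400 = 335200 N = 335.2 kN.
Setting C = 0.85 f'_c a b equal to T: a = 335200/(0.85 × 20 × 335) = 58.9 mm.

a ≈ 58.9 mm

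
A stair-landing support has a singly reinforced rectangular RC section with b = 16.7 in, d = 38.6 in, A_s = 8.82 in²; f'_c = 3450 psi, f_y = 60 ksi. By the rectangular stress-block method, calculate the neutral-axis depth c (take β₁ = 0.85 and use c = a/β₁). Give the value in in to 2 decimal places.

T = A_s f_y = 8.82 × 60 = 529.2 kips.
a = T/(0.85 f'_c b) = 529.2/(0.85 × 3.45 × 16.7) = 10.8060 in.
With β₁ = 0.85, c = a/β₁ = 10.8060/0.85 = 12.71 in.

c ≈ 12.71 in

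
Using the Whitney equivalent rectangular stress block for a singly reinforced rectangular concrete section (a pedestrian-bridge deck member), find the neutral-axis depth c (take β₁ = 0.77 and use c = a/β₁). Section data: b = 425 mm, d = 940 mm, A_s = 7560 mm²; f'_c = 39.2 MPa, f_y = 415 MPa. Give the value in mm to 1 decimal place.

c ≈ 287.7 mm

T = A_s f_y = 7560 × 415 = 3137400 N = 3137.4 kN.
Setting C = 0.85 f'_c a b equal to T: a = 3137400/(0.85 × 39.2 × 425) = 221.552 mm.
With β₁ = 0.77, c = a/β₁ = 221.552/0.77 = 287.7 mm.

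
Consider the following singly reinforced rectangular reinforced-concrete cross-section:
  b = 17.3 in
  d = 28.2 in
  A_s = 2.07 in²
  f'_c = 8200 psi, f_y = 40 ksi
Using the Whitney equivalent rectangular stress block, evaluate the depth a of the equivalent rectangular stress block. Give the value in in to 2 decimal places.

a ≈ 0.69 in

T = A_s f_y = 2.07 × 40 = 82.8 kips.
a = T/(0.85 f'_c b) = 82.8/(0.85 × 8.2 × 17.3) = 0.69 in.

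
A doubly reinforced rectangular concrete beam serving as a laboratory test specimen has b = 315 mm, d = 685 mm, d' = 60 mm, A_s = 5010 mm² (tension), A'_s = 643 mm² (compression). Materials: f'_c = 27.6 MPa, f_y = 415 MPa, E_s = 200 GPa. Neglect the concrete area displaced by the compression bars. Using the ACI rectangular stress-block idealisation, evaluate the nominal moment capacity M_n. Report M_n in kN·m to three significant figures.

M_n ≈ 1190 kN·m

Assume both tension and compression steel yield.
Net tension couple steel: A_s − A'_s = 4367 mm².
a = (A_s − A'_s) f_y / (0.85 f'_c b) = 1812305/(0.85 × 27.6 × 315) = 245.24 mm.
c = a/β₁ = 245.24/0.85 = 288.52 mm; ε'_s = 0.003(c − d')/c = 0.0024 ≥ f_y/E_s = 0.0021, so compression steel does yield.
M_n = (A_s − A'_s) f_y (d − a/2) + A'_s f_y (d − d') = [1812305 × (685 − 122.62) + 266845 × (685 − 60)] × 10⁻⁶ = 1019.20 + 166.78 = 1185.98 kN·m.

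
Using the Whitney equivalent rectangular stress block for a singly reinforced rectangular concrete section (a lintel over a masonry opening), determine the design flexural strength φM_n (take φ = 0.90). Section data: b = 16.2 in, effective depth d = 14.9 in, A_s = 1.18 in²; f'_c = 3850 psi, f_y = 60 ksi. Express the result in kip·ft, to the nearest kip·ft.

T = A_s f_y = 1.18 × 60 = 70.8 kips.
a = T/(0.85 f'_c b) = 70.8/(0.85 × 3.85 × 16.2) = 1.335 in.
M_n = T(d − a/2) = 70.8 × (14.9 − 0.6675) = 1007.7 kip·in = 1007.7/12 = 83.98 kip·ft.
φM_n = 0.90 × 83.98 = 75.58 kip·ft.

φM_n ≈ 76 kip·ft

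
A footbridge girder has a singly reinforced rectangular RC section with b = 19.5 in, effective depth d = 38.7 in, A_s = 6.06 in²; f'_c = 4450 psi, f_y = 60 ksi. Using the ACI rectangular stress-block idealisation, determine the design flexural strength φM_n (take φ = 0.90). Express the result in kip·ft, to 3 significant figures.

φM_n ≈ 988 kip·ft

T = A_s f_y = 6.06 × 60 = 363.6 kips.
a = T/(0.85 f'_c b) = 363.6/(0.85 × 4.45 × 19.5) = 4.930 in.
M_n = T(d − a/2) = 363.6 × (38.7 − 2.465) = 13175.0 kip·in = 13175.0/12 = 1097.92 kip·ft.
φM_n = 0.90 × 1097.92 = 988.13 kip·ft.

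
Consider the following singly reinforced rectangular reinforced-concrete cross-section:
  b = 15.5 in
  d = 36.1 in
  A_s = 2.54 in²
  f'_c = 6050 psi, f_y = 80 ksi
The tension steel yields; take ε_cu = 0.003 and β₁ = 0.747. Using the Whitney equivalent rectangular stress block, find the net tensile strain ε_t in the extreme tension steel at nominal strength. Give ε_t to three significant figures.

a = A_s f_y/(0.85 f'_c b) = 2.549 in.
β₁ = 0.747, so c = a/β₁ = 2.549/0.747 = 3.412 in.
From the linear strain diagram with ε_cu = 0.003: ε_t = 0.003 (d − c)/c = 0.003 × (36.1 − 3.412)/3.412 = 0.0287.
Since ε_t ≥ 0.005, the section is tension-controlled.

ε_t ≈ 0.0287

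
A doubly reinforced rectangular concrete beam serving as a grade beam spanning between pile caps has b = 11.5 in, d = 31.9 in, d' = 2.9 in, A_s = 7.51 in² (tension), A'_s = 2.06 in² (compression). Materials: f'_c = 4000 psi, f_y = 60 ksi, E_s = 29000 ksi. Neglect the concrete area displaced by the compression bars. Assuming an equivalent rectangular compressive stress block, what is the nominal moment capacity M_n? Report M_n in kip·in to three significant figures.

Assume both steels yield.
a = (A_s − A'_s) f_y/(0.85 f'_c b) = (7.51 − 2.06) × 60/(0.85 × 4 × 11.5) = 8.363 in.
c = a/β₁ = 8.363/0.85 = 9.839 in; ε'_s = 0.003(c − d')/c = 0.0021 ≥ ε_y = 0.0021, so the compression steel yields.
M_n = (A_s − A'_s) f_y (d − a/2) + A'_s f_y (d − d') = 327 × (31.9 − 4.1815) + 123.6 × (31.9 − 2.9) = 9063.9 + 3584.4 = 12648.3 kip·in.

M_n ≈ 12600 kip·in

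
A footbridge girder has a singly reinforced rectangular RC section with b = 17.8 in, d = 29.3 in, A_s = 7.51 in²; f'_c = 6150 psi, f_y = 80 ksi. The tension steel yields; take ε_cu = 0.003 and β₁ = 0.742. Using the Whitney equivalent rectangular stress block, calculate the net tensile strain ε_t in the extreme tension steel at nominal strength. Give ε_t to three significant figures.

a = A_s f_y/(0.85 f'_c b) = 6.457 in.
β₁ = 0.742, so c = a/β₁ = 6.457/0.742 = 8.702 in.
From the linear strain diagram with ε_cu = 0.003: ε_t = 0.003 (d − c)/c = 0.003 × (29.3 − 8.702)/8.702 = 0.00710.
Since ε_t ≥ 0.005, the section is tension-controlled.

ε_t ≈ 0.00710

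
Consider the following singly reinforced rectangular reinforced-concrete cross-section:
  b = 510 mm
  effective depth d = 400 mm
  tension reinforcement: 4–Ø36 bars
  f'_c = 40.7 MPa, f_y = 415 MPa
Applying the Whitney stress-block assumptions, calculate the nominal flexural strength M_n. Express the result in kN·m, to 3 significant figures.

M_n ≈ 595 kN·m

A_s = 4 × 1018 = 4072 mm².
T = A_s f_y = 4072 × 415 = 1689880 N = 1689.88 kN.
From C = T: a = T/(0.85 f'_c b) = 1689880/(0.85 × 40.7 × 510) = 95.78 mm.
M_n = T(d − a/2) = 1689.88 kN × (400 − 47.89) mm = 595.02 kN·m.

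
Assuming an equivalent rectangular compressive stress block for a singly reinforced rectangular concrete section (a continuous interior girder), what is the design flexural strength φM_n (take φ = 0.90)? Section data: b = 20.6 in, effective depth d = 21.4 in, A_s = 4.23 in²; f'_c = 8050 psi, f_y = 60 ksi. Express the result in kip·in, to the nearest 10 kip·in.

φM_n ≈ 4680 kip·in

T = A_s f_y = 4.23 × 60 = 253.8 kips.
a = T/(0.85 f'_c b) = 253.8/(0.85 × 8.05 × 20.6) = 1.801 in.
M_n = T(d − a/2) = 253.8 × (21.4 − 0.9005) = 5202.8 kip·in.
φM_n = 0.90 × 5202.8 = 4682.5 kip·in.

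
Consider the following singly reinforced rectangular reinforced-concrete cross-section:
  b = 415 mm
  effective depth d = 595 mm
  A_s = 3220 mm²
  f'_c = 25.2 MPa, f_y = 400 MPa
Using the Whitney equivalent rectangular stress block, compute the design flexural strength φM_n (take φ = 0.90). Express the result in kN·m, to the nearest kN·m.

φM_n ≈ 606 kN·m

T = A_s f_y = 3220 × 400 = 1288000 N = 1288 kN.
From C = T: a = T/(0.85 f'_c b) = 1288000/(0.85 × 25.2 × 415) = 144.89 mm.
M_n = T(d − a/2) = 1288 kN × (595 − 72.445) mm = 673.05 kN·m.
φM_n = 0.90 × 673.05 = 605.75 kN·m.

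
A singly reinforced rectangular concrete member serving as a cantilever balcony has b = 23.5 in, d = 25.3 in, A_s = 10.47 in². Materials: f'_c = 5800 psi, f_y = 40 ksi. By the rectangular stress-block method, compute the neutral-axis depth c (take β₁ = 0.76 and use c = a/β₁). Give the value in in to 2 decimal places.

T = A_s f_y = 10.47 × 40 = 418.8 kips.
a = T/(0.85 f'_c b) = 418.8/(0.85 × 5.8 × 23.5) = 3.6149 in.
With β₁ = 0.76, c = a/β₁ = 3.6149/0.76 = 4.76 in.

c ≈ 4.76 in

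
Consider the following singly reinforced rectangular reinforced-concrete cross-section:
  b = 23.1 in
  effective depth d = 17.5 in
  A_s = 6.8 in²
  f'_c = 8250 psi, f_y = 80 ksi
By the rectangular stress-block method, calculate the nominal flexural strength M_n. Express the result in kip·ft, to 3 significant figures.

M_n ≈ 717 kip·ft

T = A_s f_y = 6.8 × 80 = 544 kips.
a = T/(0.85 f'_c b) = 544/(0.85 × 8.25 × 23.1) = 3.358 in.
M_n = T(d − a/2) = 544 × (17.5 − 1.679) = 8606.6 kip·in = 8606.6/12 = 717.22 kip·ft.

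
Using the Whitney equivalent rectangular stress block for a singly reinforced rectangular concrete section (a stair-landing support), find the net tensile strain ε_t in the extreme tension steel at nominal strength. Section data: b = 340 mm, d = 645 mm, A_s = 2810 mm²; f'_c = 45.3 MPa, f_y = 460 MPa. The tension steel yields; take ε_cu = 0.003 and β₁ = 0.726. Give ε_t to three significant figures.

ε_t ≈ 0.0112

a = A_s f_y/(0.85 f'_c b) = 98.73 mm.
β₁ = 0.726, so c = a/β₁ = 98.73/0.726 = 135.99 mm.
From the linear strain diagram with ε_cu = 0.003: ε_t = 0.003 (d − c)/c = 0.003 × (645 − 135.99)/135.99 = 0.0112.
Since ε_t ≥ 0.005, the section is tension-controlled.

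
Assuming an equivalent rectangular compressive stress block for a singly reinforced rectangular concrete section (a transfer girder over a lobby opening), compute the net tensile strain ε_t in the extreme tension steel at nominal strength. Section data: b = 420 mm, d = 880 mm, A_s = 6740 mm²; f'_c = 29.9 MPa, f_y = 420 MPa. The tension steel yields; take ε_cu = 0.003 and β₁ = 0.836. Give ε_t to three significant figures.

ε_t ≈ 0.00532

a = A_s f_y/(0.85 f'_c b) = 265.20 mm.
β₁ = 0.836, so c = a/β₁ = 265.20/0.836 = 317.22 mm.
From the linear strain diagram with ε_cu = 0.003: ε_t = 0.003 (d − c)/c = 0.003 × (880 − 317.22)/317.22 = 0.00532.
Since ε_t ≥ 0.005, the section is tension-controlled.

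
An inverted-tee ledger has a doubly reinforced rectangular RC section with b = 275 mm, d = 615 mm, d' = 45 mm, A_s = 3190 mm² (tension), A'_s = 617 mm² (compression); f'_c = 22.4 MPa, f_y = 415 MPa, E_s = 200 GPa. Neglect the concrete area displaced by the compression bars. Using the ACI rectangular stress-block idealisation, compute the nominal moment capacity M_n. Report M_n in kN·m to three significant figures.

M_n ≈ 694 kN·m

Assume both tension and compression steel yield.
Net tension couple steel: A_s − A'_s = 2573 mm².
a = (A_s − A'_s) f_y / (0.85 f'_c b) = 1067795/(0.85 × 22.4 × 275) = 203.93 mm.
c = a/β₁ = 203.93/0.85 = 239.92 mm; ε'_s = 0.003(c − d')/c = 0.0024 ≥ f_y/E_s = 0.0021, so compression steel does yield.
M_n = (A_s − A'_s) f_y (d − a/2) + A'_s f_y (d − d') = [1067795 × (615 − 101.965) + 256055 × (615 − 45)] × 10⁻⁶ = 547.82 + 145.95 = 693.77 kN·m.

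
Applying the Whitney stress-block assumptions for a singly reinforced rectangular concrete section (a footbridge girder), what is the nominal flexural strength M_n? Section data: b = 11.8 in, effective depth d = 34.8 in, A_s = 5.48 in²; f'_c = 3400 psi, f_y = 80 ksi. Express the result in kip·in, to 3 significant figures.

T = A_s f_y = 5.48 × 80 = 438.4 kips.
a = T/(0.85 f'_c b) = 438.4/(0.85 × 3.4 × 11.8) = 12.856 in.
M_n = T(d − a/2) = 438.4 × (34.8 − 6.428) = 12438.3 kip·in.

M_n ≈ 12400 kip·in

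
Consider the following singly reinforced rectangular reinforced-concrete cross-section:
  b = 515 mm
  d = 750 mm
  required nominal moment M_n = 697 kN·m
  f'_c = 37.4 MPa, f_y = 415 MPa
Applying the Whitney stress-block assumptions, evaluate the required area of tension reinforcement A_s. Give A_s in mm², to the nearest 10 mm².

With M_n = 0.85 f'_c a b (d − a/2), solve the quadratic for a:
a = d − √(d² − 2M_n/(0.85 f'_c b)) = 750 − √(750² − 2 × 697×10⁶/(0.85 × 37.4 × 515)) = 59.09 mm.
A_s = 0.85 f'_c a b / f_y = 0.85 × 37.4 × 59.09 × 515 / 415 = 2331.1 mm².

A_s ≈ 2330 mm²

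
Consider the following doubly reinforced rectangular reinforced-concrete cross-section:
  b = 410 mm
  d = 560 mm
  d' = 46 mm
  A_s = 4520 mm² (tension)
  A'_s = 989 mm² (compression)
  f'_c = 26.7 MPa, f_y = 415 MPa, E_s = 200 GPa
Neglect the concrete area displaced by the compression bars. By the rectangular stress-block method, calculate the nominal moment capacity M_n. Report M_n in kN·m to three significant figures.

Assume both tension and compression steel yield.
Net tension couple steel: A_s − A'_s = 3531 mm².
a = (A_s − A'_s) f_y / (0.85 f'_c b) = 1465365/(0.85 × 26.7 × 410) = 157.48 mm.
c = a/β₁ = 157.48/0.85 = 185.27 mm; ε'_s = 0.003(c − d')/c = 0.0023 ≥ f_y/E_s = 0.0021, so compression steel does yield.
M_n = (A_s − A'_s) f_y (d − a/2) + A'_s f_y (d − d') = [1465365 × (560 − 78.74) + 410435 × (560 − 46)] × 10⁻⁶ = 705.22 + 210.96 = 916.18 kN·m.

M_n ≈ 916 kN·m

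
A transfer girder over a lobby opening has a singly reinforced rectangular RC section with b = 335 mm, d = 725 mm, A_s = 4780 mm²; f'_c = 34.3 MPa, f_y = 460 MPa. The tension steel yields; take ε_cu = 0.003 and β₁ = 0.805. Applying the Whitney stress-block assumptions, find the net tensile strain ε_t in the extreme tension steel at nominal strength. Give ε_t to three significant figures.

ε_t ≈ 0.00478

a = A_s f_y/(0.85 f'_c b) = 225.13 mm.
β₁ = 0.805, so c = a/β₁ = 225.13/0.805 = 279.66 mm.
From the linear strain diagram with ε_cu = 0.003: ε_t = 0.003 (d − c)/c = 0.003 × (725 − 279.66)/279.66 = 0.00478.
ε_t is between 0.004 and 0.005 — transition zone.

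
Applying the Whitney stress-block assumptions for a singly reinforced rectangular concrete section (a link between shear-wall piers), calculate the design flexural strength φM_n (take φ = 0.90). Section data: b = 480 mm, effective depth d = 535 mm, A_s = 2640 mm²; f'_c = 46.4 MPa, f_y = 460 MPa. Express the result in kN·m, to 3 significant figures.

φM_n ≈ 550 kN·m

T = A_s f_y = 2640 × 460 = 1214400 N = 1214.4 kN.
From C = T: a = T/(0.85 f'_c b) = 1214400/(0.85 × 46.4 × 480) = 64.15 mm.
M_n = T(d − a/2) = 1214.4 kN × (535 − 32.075) mm = 610.75 kN·m.
φM_n = 0.90 × 610.75 = 549.68 kN·m.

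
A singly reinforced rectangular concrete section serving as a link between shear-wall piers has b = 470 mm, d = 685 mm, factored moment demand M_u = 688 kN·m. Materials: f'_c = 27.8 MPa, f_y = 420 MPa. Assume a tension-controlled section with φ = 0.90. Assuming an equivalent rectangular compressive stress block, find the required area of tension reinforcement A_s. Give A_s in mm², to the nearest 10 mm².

A_s ≈ 2890 mm²

M_n = M_u/φ = 688/0.90 = 764.444 kN·m.
With M_n = 0.85 f'_c a b (d − a/2), solve the quadratic for a:
a = d − √(d² − 2M_n/(0.85 f'_c b)) = 685 − √(685² − 2 × 764.444×10⁶/(0.85 × 27.8 × 470)) = 109.18 mm.
A_s = 0.85 f'_c a b / f_y = 0.85 × 27.8 × 109.18 × 470 / 420 = 2887.1 mm².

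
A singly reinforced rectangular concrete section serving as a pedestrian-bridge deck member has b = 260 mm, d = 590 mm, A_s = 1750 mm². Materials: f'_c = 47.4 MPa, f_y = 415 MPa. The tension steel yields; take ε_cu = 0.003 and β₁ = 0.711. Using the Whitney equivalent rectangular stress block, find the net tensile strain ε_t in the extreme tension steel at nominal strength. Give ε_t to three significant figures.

ε_t ≈ 0.0152

a = A_s f_y/(0.85 f'_c b) = 69.33 mm.
β₁ = 0.711, so c = a/β₁ = 69.33/0.711 = 97.51 mm.
From the linear strain diagram with ε_cu = 0.003: ε_t = 0.003 (d − c)/c = 0.003 × (590 − 97.51)/97.51 = 0.0152.
Since ε_t ≥ 0.005, the section is tension-controlled.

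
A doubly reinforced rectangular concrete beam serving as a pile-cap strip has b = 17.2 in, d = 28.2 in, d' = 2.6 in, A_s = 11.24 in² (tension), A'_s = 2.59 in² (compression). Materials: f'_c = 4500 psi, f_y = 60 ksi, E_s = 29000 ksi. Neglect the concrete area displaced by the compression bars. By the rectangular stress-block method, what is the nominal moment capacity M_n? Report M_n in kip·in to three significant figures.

M_n ≈ 16600 kip·in

Assume both steels yield.
a = (A_s − A'_s) f_y/(0.85 f'_c b) = (11.24 − 2.59) × 60/(0.85 × 4.5 × 17.2) = 7.889 in.
c = a/β₁ = 7.889/0.825 = 9.562 in; ε'_s = 0.003(c − d')/c = 0.0022 ≥ ε_y = 0.0021, so the compression steel yields.
M_n = (A_s − A'_s) f_y (d − a/2) + A'_s f_y (d − d') = 519 × (28.2 − 3.9445) + 155.4 × (28.2 − 2.6) = 12588.6 + 3978.2 = 16566.8 kip·in.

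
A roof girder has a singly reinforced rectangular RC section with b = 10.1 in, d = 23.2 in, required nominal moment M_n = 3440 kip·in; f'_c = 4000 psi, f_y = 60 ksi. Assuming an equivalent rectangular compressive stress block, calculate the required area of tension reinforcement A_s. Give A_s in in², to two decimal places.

A_s ≈ 2.76 in²

From M_n = 0.85 f'_c a b (d − a/2):
a = d − √(d² − 2M_n/(0.85 f'_c b)) = 23.2 − √(23.2² − 2 × 3440/(0.85 × 4 × 10.1)) = 4.818 in.
A_s = 0.85 f'_c a b / f_y = 0.85 × 4 × 4.818 × 10.1 / 60 = 2.758 in².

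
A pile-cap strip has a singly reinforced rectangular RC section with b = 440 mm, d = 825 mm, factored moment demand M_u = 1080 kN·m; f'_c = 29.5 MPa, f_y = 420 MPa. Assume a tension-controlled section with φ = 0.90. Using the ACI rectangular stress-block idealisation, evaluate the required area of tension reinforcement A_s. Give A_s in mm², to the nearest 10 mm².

A_s ≈ 3800 mm²

M_n = M_u/φ = 1080/0.90 = 1200 kN·m.
With M_n = 0.85 f'_c a b (d − a/2), solve the quadratic for a:
a = d − √(d² − 2M_n/(0.85 f'_c b)) = 825 − √(825² − 2 × 1200×10⁶/(0.85 × 29.5 × 440)) = 144.49 mm.
A_s = 0.85 f'_c a b / f_y = 0.85 × 29.5 × 144.49 × 440 / 420 = 3795.6 mm².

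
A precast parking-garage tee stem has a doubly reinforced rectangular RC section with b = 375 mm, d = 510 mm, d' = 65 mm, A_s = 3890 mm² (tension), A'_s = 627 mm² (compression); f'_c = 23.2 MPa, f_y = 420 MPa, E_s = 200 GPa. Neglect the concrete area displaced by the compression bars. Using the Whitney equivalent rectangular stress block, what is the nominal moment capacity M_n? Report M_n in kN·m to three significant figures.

Assume both tension and compression steel yield.
Net tension couple steel: A_s − A'_s = 3263 mm².
a = (A_s − A'_s) f_y / (0.85 f'_c b) = 1370460/(0.85 × 23.2 × 375) = 185.32 mm.
c = a/β₁ = 185.32/0.85 = 218.02 mm; ε'_s = 0.003(c − d')/c = 0.0021 ≥ f_y/E_s = 0.0021, so compression steel does yield.
M_n = (A_s − A'_s) f_y (d − a/2) + A'_s f_y (d − d') = [1370460 × (510 − 92.66) + 263340 × (510 − 65)] × 10⁻⁶ = 571.95 + 117.19 = 689.14 kN·m.

M_n ≈ 689 kN·m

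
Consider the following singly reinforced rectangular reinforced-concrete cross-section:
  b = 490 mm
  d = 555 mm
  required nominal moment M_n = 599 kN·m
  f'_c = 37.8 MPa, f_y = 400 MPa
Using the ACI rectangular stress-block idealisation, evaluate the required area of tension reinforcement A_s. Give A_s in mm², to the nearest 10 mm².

With M_n = 0.85 f'_c a b (d − a/2), solve the quadratic for a:
a = d − √(d² − 2M_n/(0.85 f'_c b)) = 555 − √(555² − 2 × 599×10⁶/(0.85 × 37.8 × 490)) = 73.41 mm.
A_s = 0.85 f'_c a b / f_y = 0.85 × 37.8 × 73.41 × 490 / 400 = 2889.4 mm².

A_s ≈ 2890 mm²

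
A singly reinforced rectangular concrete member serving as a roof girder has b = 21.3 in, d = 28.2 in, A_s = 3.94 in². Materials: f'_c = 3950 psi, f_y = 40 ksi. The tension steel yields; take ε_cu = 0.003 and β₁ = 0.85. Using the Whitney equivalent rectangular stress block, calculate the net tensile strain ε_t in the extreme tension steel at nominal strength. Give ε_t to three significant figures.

ε_t ≈ 0.0296

a = A_s f_y/(0.85 f'_c b) = 2.204 in.
β₁ = 0.85, so c = a/β₁ = 2.204/0.85 = 2.593 in.
From the linear strain diagram with ε_cu = 0.003: ε_t = 0.003 (d − c)/c = 0.003 × (28.2 − 2.593)/2.593 = 0.0296.
Since ε_t ≥ 0.005, the section is tension-controlled.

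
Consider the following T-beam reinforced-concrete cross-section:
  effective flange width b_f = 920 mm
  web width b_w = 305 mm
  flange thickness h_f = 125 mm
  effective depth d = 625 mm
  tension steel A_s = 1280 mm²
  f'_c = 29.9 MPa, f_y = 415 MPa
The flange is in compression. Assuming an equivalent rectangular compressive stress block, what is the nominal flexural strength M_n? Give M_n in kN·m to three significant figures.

M_n ≈ 326 kN·m

Tension: T = A_s f_y = 1280 × 415 = 531200 N.
Try a within the flange: a = T/(0.85 f'_c b_f) = 531200/(0.85 × 29.9 × 920) = 22.72 mm.
Since a = 22.72 ≤ h_f = 125 mm, the stress block lies entirely in the flange; analyse as a rectangular beam of width b_f.
M_n = T(d − a/2) = 531200 × (625 − 11.36) = 325.97 × 10⁶ N·mm.
M_n = 325.97 kN·m.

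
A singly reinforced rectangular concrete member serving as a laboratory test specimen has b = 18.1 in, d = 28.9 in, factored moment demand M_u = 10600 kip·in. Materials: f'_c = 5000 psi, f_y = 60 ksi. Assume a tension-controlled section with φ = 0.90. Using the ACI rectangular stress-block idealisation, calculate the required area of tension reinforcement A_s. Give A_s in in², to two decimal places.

M_n = M_u/φ = 10600/0.90 = 11777.8 kip·in.
From M_n = 0.85 f'_c a b (d − a/2):
a = d − √(d² − 2M_n/(0.85 f'_c b)) = 28.9 − √(28.9² − 2 × 11777.8/(0.85 × 5 × 18.1)) = 5.900 in.
A_s = 0.85 f'_c a b / f_y = 0.85 × 5 × 5.900 × 18.1 / 60 = 7.564 in².

A_s ≈ 7.56 in²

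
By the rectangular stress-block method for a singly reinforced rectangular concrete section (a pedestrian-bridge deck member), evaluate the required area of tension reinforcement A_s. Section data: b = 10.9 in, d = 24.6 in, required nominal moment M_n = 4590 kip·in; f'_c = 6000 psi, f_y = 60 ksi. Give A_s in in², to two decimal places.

A_s ≈ 3.36 in²

From M_n = 0.85 f'_c a b (d − a/2):
a = d − √(d² − 2M_n/(0.85 f'_c b)) = 24.6 − √(24.6² − 2 × 4590/(0.85 × 6 × 10.9)) = 3.623 in.
A_s = 0.85 f'_c a b / f_y = 0.85 × 6 × 3.623 × 10.9 / 60 = 3.357 in².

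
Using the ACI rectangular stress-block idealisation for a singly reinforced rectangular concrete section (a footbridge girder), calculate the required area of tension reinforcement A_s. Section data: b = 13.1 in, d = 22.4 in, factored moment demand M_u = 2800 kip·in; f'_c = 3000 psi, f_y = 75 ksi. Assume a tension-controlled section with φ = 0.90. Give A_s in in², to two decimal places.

M_n = M_u/φ = 2800/0.90 = 3111.11 kip·in.
From M_n = 0.85 f'_c a b (d − a/2):
a = d − √(d² − 2M_n/(0.85 f'_c b)) = 22.4 − √(22.4² − 2 × 3111.11/(0.85 × 3 × 13.1)) = 4.638 in.
A_s = 0.85 f'_c a b / f_y = 0.85 × 3 × 4.638 × 13.1 / 75 = 2.066 in².

A_s ≈ 2.07 in²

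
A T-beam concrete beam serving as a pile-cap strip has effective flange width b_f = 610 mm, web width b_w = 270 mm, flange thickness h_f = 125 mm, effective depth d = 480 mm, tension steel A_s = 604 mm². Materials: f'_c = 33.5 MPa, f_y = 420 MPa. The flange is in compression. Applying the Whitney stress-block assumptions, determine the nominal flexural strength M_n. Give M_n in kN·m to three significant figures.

Tension: T = A_s f_y = 604 × 420 = 253680 N.
Try a within the flange: a = T/(0.85 f'_c b_f) = 253680/(0.85 × 33.5 × 610) = 14.60 mm.
Since a = 14.60 ≤ h_f = 125 mm, the stress block lies entirely in the flange; analyse as a rectangular beam of width b_f.
M_n = T(d − a/2) = 253680 × (480 − 7.3) = 119.91 × 10⁶ N·mm.
M_n = 119.91 kN·m.

M_n ≈ 120 kN·m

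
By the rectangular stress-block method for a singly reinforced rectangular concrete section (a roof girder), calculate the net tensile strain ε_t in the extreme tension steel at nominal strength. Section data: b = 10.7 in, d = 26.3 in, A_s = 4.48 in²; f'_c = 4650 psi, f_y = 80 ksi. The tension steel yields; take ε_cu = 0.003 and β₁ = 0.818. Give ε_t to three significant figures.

ε_t ≈ 0.00462

a = A_s f_y/(0.85 f'_c b) = 8.474 in.
β₁ = 0.818, so c = a/β₁ = 8.474/0.818 = 10.359 in.
From the linear strain diagram with ε_cu = 0.003: ε_t = 0.003 (d − c)/c = 0.003 × (26.3 − 10.359)/10.359 = 0.00462.
ε_t is between 0.004 and 0.005 — transition zone.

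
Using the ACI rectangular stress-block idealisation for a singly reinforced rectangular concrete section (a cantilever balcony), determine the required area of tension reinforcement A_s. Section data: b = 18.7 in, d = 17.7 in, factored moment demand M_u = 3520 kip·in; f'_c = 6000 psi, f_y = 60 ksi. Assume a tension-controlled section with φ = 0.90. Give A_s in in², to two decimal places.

M_n = M_u/φ = 3520/0.90 = 3911.11 kip·in.
From M_n = 0.85 f'_c a b (d − a/2):
a = d − √(d² − 2M_n/(0.85 f'_c b)) = 17.7 − √(17.7² − 2 × 3911.11/(0.85 × 6 × 18.7)) = 2.492 in.
A_s = 0.85 f'_c a b / f_y = 0.85 × 6 × 2.492 × 18.7 / 60 = 3.961 in².

A_s ≈ 3.96 in²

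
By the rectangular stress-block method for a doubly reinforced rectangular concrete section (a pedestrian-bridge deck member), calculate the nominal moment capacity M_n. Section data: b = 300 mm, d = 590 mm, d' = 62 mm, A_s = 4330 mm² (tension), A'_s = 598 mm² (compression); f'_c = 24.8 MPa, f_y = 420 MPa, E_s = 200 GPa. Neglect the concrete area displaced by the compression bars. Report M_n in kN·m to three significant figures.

Assume both tension and compression steel yield.
Net tension couple steel: A_s − A'_s = 3732 mm².
a = (A_s − A'_s) f_y / (0.85 f'_c b) = 1567440/(0.85 × 24.8 × 300) = 247.86 mm.
c = a/β₁ = 247.86/0.85 = 291.60 mm; ε'_s = 0.003(c − d')/c = 0.0024 ≥ f_y/E_s = 0.0021, so compression steel does yield.
M_n = (A_s − A'_s) f_y (d − a/2) + A'_s f_y (d − d') = [1567440 × (590 − 123.93) + 251160 × (590 − 62)] × 10⁻⁶ = 730.54 + 132.61 = 863.15 kN·m.

M_n ≈ 863 kN·m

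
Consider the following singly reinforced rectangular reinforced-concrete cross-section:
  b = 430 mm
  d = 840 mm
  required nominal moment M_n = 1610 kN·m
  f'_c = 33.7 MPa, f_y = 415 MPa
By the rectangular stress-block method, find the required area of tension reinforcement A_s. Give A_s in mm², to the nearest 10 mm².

With M_n = 0.85 f'_c a b (d − a/2), solve the quadratic for a:
a = d − √(d² − 2M_n/(0.85 f'_c b)) = 840 − √(840² − 2 × 1610×10⁶/(0.85 × 33.7 × 430)) = 173.53 mm.
A_s = 0.85 f'_c a b / f_y = 0.85 × 33.7 × 173.53 × 430 / 415 = 5150.4 mm².

A_s ≈ 5150 mm²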